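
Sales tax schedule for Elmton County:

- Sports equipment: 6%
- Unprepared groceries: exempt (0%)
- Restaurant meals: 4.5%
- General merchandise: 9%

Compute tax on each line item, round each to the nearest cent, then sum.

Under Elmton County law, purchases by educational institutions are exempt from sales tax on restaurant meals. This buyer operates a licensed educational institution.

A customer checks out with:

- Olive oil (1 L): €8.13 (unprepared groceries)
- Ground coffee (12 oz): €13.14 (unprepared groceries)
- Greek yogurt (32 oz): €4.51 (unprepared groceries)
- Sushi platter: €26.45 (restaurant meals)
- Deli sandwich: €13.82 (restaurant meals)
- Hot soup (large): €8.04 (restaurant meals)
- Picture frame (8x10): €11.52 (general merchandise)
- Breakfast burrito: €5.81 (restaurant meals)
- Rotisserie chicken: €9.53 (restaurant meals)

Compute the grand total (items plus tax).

€101.99

Olive oil (1 L) €8.13: unprepared groceries → 0% → €0.00
Ground coffee (12 oz) €13.14: unprepared groceries → 0% → €0.00
Greek yogurt (32 oz) €4.51: unprepared groceries → 0% → €0.00
Sushi platter €26.45: restaurant meals, buyer-exempt → 0% → €0.00
Deli sandwich €13.82: restaurant meals, buyer-exempt → 0% → €0.00
Hot soup (large) €8.04: restaurant meals, buyer-exempt → 0% → €0.00
Picture frame (8x10) €11.52: general merchandise → 9% → €1.04
Breakfast burrito €5.81: restaurant meals, buyer-exempt → 0% → €0.00
Rotisserie chicken €9.53: restaurant meals, buyer-exempt → 0% → €0.00
Subtotal = €100.95; tax = €1.04; total due = €101.99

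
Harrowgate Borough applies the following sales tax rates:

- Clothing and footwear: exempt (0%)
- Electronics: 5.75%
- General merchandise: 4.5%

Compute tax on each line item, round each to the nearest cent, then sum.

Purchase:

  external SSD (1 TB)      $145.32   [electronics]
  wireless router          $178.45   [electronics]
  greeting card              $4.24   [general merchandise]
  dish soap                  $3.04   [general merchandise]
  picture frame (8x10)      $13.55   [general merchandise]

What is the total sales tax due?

$19.56

External SSD (1 TB) $145.32: electronics → 5.75% → $8.36
Wireless router $178.45: electronics → 5.75% → $10.26
Greeting card $4.24: general merchandise → 4.5% → $0.19
Dish soap $3.04: general merchandise → 4.5% → $0.14
Picture frame (8x10) $13.55: general merchandise → 4.5% → $0.61
Total tax = $8.36 + $10.26 + $0.19 + $0.14 + $0.61 = $19.56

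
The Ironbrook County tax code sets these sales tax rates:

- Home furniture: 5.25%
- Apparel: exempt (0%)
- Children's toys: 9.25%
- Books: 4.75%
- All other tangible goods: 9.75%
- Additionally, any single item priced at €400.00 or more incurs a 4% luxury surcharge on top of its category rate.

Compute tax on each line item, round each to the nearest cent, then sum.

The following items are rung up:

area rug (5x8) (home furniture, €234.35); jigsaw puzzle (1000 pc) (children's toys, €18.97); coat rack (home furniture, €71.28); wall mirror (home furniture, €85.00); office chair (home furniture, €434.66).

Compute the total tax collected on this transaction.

€62.46

Area rug (5x8) €234.35: home furniture → 5.25% → €12.30
Jigsaw puzzle (1000 pc) €18.97: children's toys → 9.25% → €1.75
Coat rack €71.28: home furniture → 5.25% → €3.74
Wall mirror €85.00: home furniture → 5.25% → €4.46
Office chair €434.66: home furniture → 5.25% + 4% surcharge = 9.25% → €40.21
Total tax = €12.30 + €1.75 + €3.74 + €4.46 + €40.21 = €62.46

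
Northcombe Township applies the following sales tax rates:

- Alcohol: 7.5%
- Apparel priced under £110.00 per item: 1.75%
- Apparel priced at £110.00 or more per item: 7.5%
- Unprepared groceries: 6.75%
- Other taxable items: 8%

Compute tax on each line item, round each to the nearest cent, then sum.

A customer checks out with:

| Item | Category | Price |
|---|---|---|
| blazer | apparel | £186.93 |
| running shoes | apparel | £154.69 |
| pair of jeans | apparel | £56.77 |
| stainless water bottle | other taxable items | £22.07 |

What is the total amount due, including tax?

Blazer £186.93: apparel, £110.00 or more → 7.5% → £14.02
Running shoes £154.69: apparel, £110.00 or more → 7.5% → £11.60
Pair of jeans £56.77: apparel, under £110.00 → 1.75% → £0.99
Stainless water bottle £22.07: other taxable items → 8% → £1.77
Subtotal = £420.46; tax = £28.38; total due = £448.84

£448.84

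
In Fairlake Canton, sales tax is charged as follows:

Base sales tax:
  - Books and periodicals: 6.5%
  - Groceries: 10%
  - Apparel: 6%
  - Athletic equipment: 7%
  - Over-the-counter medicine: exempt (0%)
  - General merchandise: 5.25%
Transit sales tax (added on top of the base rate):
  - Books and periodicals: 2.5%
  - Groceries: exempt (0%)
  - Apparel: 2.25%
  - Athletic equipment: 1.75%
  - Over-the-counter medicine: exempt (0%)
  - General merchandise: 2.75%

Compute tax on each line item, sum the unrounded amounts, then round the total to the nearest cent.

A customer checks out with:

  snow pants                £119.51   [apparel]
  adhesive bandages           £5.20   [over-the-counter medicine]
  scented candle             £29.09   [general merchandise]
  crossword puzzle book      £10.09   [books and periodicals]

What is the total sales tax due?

£13.09

Snow pants £119.51: apparel → 6% + 2.25% transit = 8.25% → £9.859575
Adhesive bandages £5.20: over-the-counter medicine → 0% + 0% transit = 0% → £0.00
Scented candle £29.09: general merchandise → 5.25% + 2.75% transit = 8% → £2.3272
Crossword puzzle book £10.09: books and periodicals → 6.5% + 2.5% transit = 9% → £0.9081
Unrounded tax sum = £13.094875 → £13.09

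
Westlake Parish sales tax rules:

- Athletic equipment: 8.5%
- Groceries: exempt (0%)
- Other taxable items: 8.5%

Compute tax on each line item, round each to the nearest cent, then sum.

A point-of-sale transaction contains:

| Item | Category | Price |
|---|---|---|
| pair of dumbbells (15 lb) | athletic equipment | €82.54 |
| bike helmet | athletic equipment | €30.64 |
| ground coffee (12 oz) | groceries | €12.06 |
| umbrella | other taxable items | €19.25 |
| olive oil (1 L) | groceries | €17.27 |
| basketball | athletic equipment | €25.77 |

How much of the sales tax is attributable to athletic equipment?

Pair of dumbbells (15 lb) €82.54: athletic equipment → 8.5% → €7.02
Bike helmet €30.64: athletic equipment → 8.5% → €2.60
Basketball €25.77: athletic equipment → 8.5% → €2.19
Tax on athletic equipment = €7.02 + €2.60 + €2.19 = €11.81

€11.81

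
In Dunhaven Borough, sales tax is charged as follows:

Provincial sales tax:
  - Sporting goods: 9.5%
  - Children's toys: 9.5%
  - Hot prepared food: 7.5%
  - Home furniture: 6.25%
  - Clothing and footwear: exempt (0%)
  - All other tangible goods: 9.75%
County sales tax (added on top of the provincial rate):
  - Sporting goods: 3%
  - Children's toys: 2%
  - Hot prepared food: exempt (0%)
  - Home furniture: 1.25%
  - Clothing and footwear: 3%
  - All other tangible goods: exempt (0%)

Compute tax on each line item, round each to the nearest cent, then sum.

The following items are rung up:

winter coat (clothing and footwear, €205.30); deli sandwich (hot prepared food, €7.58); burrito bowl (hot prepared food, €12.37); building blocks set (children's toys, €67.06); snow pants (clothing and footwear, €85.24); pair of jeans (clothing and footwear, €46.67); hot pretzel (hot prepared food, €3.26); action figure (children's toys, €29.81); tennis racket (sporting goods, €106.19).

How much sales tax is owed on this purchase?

€36.27

Winter coat €205.30: clothing and footwear → 0% + 3% county = 3% → €6.16
Deli sandwich €7.58: hot prepared food → 7.5% + 0% county = 7.5% → €0.57
Burrito bowl €12.37: hot prepared food → 7.5% + 0% county = 7.5% → €0.93
Building blocks set €67.06: children's toys → 9.5% + 2% county = 11.5% → €7.71
Snow pants €85.24: clothing and footwear → 0% + 3% county = 3% → €2.56
Pair of jeans €46.67: clothing and footwear → 0% + 3% county = 3% → €1.40
Hot pretzel €3.26: hot prepared food → 7.5% + 0% county = 7.5% → €0.24
Action figure €29.81: children's toys → 9.5% + 2% county = 11.5% → €3.43
Tennis racket €106.19: sporting goods → 9.5% + 3% county = 12.5% → €13.27
Total tax = €6.16 + €0.57 + €0.93 + €7.71 + €2.56 + €1.40 + €0.24 + €3.43 + €13.27 = €36.27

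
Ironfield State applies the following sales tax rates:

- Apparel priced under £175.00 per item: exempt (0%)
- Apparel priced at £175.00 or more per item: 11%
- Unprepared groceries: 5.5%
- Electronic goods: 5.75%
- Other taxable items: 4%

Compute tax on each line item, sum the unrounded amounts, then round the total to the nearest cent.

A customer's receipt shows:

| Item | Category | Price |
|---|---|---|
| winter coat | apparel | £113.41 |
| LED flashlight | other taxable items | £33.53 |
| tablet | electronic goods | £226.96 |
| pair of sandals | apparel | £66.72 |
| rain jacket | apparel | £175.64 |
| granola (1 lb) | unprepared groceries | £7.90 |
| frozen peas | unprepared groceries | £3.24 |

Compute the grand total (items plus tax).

Winter coat £113.41: apparel, under £175.00 → 0% → £0.00
LED flashlight £33.53: other taxable items → 4% → £1.3412
Tablet £226.96: electronic goods → 5.75% → £13.0502
Pair of sandals £66.72: apparel, under £175.00 → 0% → £0.00
Rain jacket £175.64: apparel, £175.00 or more → 11% → £19.3204
Granola (1 lb) £7.90: unprepared groceries → 5.5% → £0.4345
Frozen peas £3.24: unprepared groceries → 5.5% → £0.1782
Subtotal = £627.40; unrounded tax = £34.3245 → £34.32; total due = £661.72

£661.72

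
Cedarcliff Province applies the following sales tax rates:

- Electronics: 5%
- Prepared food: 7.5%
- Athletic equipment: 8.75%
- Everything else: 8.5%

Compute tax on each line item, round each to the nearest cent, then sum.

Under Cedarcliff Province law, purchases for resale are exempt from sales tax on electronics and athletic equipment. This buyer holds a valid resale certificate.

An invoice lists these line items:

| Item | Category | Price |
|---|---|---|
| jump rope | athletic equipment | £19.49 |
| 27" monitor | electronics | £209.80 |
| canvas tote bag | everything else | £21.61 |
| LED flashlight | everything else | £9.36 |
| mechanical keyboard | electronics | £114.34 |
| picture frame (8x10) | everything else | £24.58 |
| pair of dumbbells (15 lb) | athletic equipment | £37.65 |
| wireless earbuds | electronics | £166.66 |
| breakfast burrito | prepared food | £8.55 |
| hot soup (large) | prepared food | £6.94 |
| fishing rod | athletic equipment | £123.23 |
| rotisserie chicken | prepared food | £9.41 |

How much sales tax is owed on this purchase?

Jump rope £19.49: athletic equipment, buyer-exempt → 0% → £0.00
27" monitor £209.80: electronics, buyer-exempt → 0% → £0.00
Canvas tote bag £21.61: everything else → 8.5% → £1.84
LED flashlight £9.36: everything else → 8.5% → £0.80
Mechanical keyboard £114.34: electronics, buyer-exempt → 0% → £0.00
Picture frame (8x10) £24.58: everything else → 8.5% → £2.09
Pair of dumbbells (15 lb) £37.65: athletic equipment, buyer-exempt → 0% → £0.00
Wireless earbuds £166.66: electronics, buyer-exempt → 0% → £0.00
Breakfast burrito £8.55: prepared food → 7.5% → £0.64
Hot soup (large) £6.94: prepared food → 7.5% → £0.52
Fishing rod £123.23: athletic equipment, buyer-exempt → 0% → £0.00
Rotisserie chicken £9.41: prepared food → 7.5% → £0.71
Total tax = £1.84 + £0.80 + £2.09 + £0.64 + £0.52 + £0.71 = £6.60

£6.60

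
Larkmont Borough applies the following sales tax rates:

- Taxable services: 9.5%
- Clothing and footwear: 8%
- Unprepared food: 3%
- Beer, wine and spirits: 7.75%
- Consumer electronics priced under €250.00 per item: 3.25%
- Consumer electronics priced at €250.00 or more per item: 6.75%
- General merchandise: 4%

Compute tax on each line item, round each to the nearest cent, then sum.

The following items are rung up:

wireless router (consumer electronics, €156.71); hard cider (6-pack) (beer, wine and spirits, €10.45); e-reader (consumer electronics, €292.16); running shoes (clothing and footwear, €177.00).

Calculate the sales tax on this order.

€39.78

Wireless router €156.71: consumer electronics, under €250.00 → 3.25% → €5.09
Hard cider (6-pack) €10.45: beer, wine and spirits → 7.75% → €0.81
E-reader €292.16: consumer electronics, €250.00 or more → 6.75% → €19.72
Running shoes €177.00: clothing and footwear → 8% → €14.16
Total tax = €5.09 + €0.81 + €19.72 + €14.16 = €39.78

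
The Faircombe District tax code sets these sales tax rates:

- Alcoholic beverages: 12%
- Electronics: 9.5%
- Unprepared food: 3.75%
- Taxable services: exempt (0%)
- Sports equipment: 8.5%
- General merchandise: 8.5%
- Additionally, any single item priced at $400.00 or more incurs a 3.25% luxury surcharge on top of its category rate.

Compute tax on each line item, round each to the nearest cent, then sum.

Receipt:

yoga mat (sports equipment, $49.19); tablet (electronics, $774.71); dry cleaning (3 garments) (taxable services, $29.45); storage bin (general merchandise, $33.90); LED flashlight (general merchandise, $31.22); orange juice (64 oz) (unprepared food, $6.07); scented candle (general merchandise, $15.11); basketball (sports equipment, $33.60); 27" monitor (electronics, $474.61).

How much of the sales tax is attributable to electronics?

Tablet $774.71: electronics → 9.5% + 3.25% surcharge = 12.75% → $98.78
27" monitor $474.61: electronics → 9.5% + 3.25% surcharge = 12.75% → $60.51
Tax on electronics = $98.78 + $60.51 = $159.29

$159.29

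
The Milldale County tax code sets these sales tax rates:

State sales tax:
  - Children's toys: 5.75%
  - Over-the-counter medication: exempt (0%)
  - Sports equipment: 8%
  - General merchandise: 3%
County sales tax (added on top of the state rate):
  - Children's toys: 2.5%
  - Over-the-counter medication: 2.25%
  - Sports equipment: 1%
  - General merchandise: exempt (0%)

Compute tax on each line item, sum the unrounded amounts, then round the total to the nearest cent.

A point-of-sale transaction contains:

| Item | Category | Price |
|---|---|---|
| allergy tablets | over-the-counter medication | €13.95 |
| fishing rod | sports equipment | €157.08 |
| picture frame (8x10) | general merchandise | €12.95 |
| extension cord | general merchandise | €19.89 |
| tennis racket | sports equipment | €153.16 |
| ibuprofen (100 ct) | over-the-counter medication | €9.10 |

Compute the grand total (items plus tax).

Allergy tablets €13.95: over-the-counter medication → 0% + 2.25% county = 2.25% → €0.313875
Fishing rod €157.08: sports equipment → 8% + 1% county = 9% → €14.1372
Picture frame (8x10) €12.95: general merchandise → 3% + 0% county = 3% → €0.3885
Extension cord €19.89: general merchandise → 3% + 0% county = 3% → €0.5967
Tennis racket €153.16: sports equipment → 8% + 1% county = 9% → €13.7844
Ibuprofen (100 ct) €9.10: over-the-counter medication → 0% + 2.25% county = 2.25% → €0.20475
Subtotal = €366.13; unrounded tax = €29.425425 → €29.43; total due = €395.56

€395.56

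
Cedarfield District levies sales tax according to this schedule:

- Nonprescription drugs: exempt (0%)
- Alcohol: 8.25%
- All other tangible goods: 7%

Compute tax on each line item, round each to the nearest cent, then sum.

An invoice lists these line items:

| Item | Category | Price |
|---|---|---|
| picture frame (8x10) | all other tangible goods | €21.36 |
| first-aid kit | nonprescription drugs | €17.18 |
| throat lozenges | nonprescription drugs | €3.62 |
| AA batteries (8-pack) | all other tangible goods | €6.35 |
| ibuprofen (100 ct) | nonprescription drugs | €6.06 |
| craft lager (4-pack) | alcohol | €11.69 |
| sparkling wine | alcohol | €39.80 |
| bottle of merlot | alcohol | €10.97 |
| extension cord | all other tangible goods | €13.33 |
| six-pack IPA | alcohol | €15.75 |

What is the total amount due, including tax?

Picture frame (8x10) €21.36: all other tangible goods → 7% → €1.50
First-aid kit €17.18: nonprescription drugs → 0% → €0.00
Throat lozenges €3.62: nonprescription drugs → 0% → €0.00
AA batteries (8-pack) €6.35: all other tangible goods → 7% → €0.44
Ibuprofen (100 ct) €6.06: nonprescription drugs → 0% → €0.00
Craft lager (4-pack) €11.69: alcohol → 8.25% → €0.96
Sparkling wine €39.80: alcohol → 8.25% → €3.28
Bottle of merlot €10.97: alcohol → 8.25% → €0.91
Extension cord €13.33: all other tangible goods → 7% → €0.93
Six-pack IPA €15.75: alcohol → 8.25% → €1.30
Subtotal = €146.11; tax = €9.32; total due = €155.43

€155.43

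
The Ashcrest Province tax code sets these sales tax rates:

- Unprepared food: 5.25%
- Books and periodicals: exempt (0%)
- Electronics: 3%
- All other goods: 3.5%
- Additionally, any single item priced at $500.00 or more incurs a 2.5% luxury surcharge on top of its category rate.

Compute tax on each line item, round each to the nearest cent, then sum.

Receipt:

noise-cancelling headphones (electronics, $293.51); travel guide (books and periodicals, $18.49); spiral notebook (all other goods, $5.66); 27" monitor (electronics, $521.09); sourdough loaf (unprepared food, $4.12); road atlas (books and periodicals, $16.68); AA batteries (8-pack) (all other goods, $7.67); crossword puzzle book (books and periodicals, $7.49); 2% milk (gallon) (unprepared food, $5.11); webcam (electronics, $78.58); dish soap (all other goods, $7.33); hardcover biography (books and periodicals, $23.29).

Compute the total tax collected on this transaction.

Noise-cancelling headphones $293.51: electronics → 3% → $8.81
Travel guide $18.49: books and periodicals → 0% → $0.00
Spiral notebook $5.66: all other goods → 3.5% → $0.20
27" monitor $521.09: electronics → 3% + 2.5% surcharge = 5.5% → $28.66
Sourdough loaf $4.12: unprepared food → 5.25% → $0.22
Road atlas $16.68: books and periodicals → 0% → $0.00
AA batteries (8-pack) $7.67: all other goods → 3.5% → $0.27
Crossword puzzle book $7.49: books and periodicals → 0% → $0.00
2% milk (gallon) $5.11: unprepared food → 5.25% → $0.27
Webcam $78.58: electronics → 3% → $2.36
Dish soap $7.33: all other goods → 3.5% → $0.26
Hardcover biography $23.29: books and periodicals → 0% → $0.00
Total tax = $8.81 + $0.20 + $28.66 + $0.22 + $0.27 + $0.27 + $2.36 + $0.26 = $41.05

$41.05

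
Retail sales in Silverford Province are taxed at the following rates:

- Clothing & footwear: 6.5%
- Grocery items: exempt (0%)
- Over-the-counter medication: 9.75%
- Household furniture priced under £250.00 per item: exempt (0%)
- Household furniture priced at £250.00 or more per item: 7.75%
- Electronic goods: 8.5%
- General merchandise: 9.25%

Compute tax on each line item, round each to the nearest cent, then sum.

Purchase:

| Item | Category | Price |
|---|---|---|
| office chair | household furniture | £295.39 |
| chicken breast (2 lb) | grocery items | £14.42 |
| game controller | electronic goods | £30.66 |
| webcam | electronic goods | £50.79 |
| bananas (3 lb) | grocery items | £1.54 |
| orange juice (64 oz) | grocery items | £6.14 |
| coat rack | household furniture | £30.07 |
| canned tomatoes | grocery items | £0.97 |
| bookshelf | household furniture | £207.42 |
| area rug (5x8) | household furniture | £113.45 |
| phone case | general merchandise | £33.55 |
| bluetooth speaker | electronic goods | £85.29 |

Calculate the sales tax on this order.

£40.17

Office chair £295.39: household furniture, £250.00 or more → 7.75% → £22.89
Chicken breast (2 lb) £14.42: grocery items → 0% → £0.00
Game controller £30.66: electronic goods → 8.5% → £2.61
Webcam £50.79: electronic goods → 8.5% → £4.32
Bananas (3 lb) £1.54: grocery items → 0% → £0.00
Orange juice (64 oz) £6.14: grocery items → 0% → £0.00
Coat rack £30.07: household furniture, under £250.00 → 0% → £0.00
Canned tomatoes £0.97: grocery items → 0% → £0.00
Bookshelf £207.42: household furniture, under £250.00 → 0% → £0.00
Area rug (5x8) £113.45: household furniture, under £250.00 → 0% → £0.00
Phone case £33.55: general merchandise → 9.25% → £3.10
Bluetooth speaker £85.29: electronic goods → 8.5% → £7.25
Total tax = £22.89 + £2.61 + £4.32 + £3.10 + £7.25 = £40.17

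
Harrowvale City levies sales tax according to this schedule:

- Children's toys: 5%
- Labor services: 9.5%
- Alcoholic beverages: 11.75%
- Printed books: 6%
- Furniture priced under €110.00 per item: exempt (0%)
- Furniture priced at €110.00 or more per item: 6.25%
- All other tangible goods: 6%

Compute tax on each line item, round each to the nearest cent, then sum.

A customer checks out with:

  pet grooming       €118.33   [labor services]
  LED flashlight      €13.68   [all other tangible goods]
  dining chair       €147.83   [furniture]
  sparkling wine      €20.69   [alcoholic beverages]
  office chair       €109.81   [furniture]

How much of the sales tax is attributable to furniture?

€9.24

Dining chair €147.83: furniture, €110.00 or more → 6.25% → €9.24
Office chair €109.81: furniture, under €110.00 → 0% → €0.00
Tax on furniture = €9.24 + €0.00 = €9.24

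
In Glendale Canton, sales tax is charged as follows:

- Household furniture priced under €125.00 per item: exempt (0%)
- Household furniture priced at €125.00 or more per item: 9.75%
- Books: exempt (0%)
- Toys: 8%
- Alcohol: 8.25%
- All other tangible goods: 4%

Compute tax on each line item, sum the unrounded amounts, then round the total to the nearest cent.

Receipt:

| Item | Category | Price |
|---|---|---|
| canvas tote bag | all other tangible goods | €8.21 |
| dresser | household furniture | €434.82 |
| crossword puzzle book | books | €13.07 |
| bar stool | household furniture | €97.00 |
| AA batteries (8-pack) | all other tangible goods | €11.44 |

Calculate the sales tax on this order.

€43.18

Canvas tote bag €8.21: all other tangible goods → 4% → €0.3284
Dresser €434.82: household furniture, €125.00 or more → 9.75% → €42.39495
Crossword puzzle book €13.07: books → 0% → €0.00
Bar stool €97.00: household furniture, under €125.00 → 0% → €0.00
AA batteries (8-pack) €11.44: all other tangible goods → 4% → €0.4576
Unrounded tax sum = €43.18095 → €43.18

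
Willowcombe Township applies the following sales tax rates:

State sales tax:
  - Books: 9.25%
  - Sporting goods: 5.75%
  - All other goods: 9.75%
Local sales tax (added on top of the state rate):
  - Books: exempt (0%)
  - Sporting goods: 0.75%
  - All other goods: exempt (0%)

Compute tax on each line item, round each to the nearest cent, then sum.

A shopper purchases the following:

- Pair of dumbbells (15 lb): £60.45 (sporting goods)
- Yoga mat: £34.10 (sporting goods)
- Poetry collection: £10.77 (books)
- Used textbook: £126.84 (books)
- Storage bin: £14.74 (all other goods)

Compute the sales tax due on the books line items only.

Poetry collection £10.77: books → 9.25% + 0% local = 9.25% → £1.00
Used textbook £126.84: books → 9.25% + 0% local = 9.25% → £11.73
Tax on books = £1.00 + £11.73 = £12.73

£12.73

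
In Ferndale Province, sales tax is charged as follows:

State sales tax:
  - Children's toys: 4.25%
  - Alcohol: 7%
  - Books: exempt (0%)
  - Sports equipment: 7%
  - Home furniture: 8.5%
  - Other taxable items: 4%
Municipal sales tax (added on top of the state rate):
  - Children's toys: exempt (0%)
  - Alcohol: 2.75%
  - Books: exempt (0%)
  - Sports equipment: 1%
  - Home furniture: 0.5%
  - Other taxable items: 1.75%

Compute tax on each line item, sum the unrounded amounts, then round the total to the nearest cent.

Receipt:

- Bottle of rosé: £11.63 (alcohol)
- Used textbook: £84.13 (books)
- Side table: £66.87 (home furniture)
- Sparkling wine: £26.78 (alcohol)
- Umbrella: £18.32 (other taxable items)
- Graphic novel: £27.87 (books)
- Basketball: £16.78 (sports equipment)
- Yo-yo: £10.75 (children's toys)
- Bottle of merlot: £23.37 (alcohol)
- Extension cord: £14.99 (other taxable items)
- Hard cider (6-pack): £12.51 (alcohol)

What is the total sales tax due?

Bottle of rosé £11.63: alcohol → 7% + 2.75% municipal = 9.75% → £1.133925
Used textbook £84.13: books → 0% + 0% municipal = 0% → £0.00
Side table £66.87: home furniture → 8.5% + 0.5% municipal = 9% → £6.0183
Sparkling wine £26.78: alcohol → 7% + 2.75% municipal = 9.75% → £2.61105
Umbrella £18.32: other taxable items → 4% + 1.75% municipal = 5.75% → £1.0534
Graphic novel £27.87: books → 0% + 0% municipal = 0% → £0.00
Basketball £16.78: sports equipment → 7% + 1% municipal = 8% → £1.3424
Yo-yo £10.75: children's toys → 4.25% + 0% municipal = 4.25% → £0.456875
Bottle of merlot £23.37: alcohol → 7% + 2.75% municipal = 9.75% → £2.278575
Extension cord £14.99: other taxable items → 4% + 1.75% municipal = 5.75% → £0.861925
Hard cider (6-pack) £12.51: alcohol → 7% + 2.75% municipal = 9.75% → £1.219725
Unrounded tax sum = £16.976175 → £16.98

£16.98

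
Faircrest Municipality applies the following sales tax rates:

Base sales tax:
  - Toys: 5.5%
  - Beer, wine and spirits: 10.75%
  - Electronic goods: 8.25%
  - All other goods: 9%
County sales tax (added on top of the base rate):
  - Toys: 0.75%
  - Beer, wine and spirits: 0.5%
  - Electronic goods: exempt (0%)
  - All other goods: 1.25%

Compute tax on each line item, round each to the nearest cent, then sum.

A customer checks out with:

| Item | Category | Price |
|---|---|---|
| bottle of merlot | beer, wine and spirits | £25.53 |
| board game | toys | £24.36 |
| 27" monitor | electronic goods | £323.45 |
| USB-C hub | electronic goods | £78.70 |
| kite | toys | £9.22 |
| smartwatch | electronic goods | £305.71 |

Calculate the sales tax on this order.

Bottle of merlot £25.53: beer, wine and spirits → 10.75% + 0.5% county = 11.25% → £2.87
Board game £24.36: toys → 5.5% + 0.75% county = 6.25% → £1.52
27" monitor £323.45: electronic goods → 8.25% + 0% county = 8.25% → £26.68
USB-C hub £78.70: electronic goods → 8.25% + 0% county = 8.25% → £6.49
Kite £9.22: toys → 5.5% + 0.75% county = 6.25% → £0.58
Smartwatch £305.71: electronic goods → 8.25% + 0% county = 8.25% → £25.22
Total tax = £2.87 + £1.52 + £26.68 + £6.49 + £0.58 + £25.22 = £63.36

£63.36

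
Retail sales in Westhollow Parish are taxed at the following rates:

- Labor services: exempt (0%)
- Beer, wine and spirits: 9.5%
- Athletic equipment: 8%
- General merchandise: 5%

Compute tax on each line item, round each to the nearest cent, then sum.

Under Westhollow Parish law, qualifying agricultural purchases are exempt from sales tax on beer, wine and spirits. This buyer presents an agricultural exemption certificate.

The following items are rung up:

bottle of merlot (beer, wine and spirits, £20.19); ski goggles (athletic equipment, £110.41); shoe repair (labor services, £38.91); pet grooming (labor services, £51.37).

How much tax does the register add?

£8.83

Bottle of merlot £20.19: beer, wine and spirits, buyer-exempt → 0% → £0.00
Ski goggles £110.41: athletic equipment → 8% → £8.83
Shoe repair £38.91: labor services → 0% → £0.00
Pet grooming £51.37: labor services → 0% → £0.00
Total tax = £8.83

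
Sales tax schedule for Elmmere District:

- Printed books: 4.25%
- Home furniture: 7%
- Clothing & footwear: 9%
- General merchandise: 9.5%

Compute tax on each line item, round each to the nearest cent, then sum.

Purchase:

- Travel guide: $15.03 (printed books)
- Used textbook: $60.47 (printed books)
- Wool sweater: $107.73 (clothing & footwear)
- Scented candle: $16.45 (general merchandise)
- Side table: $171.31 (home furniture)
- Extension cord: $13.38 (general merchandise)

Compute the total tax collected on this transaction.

Travel guide $15.03: printed books → 4.25% → $0.64
Used textbook $60.47: printed books → 4.25% → $2.57
Wool sweater $107.73: clothing & footwear → 9% → $9.70
Scented candle $16.45: general merchandise → 9.5% → $1.56
Side table $171.31: home furniture → 7% → $11.99
Extension cord $13.38: general merchandise → 9.5% → $1.27
Total tax = $0.64 + $2.57 + $9.70 + $1.56 + $11.99 + $1.27 = $27.73

$27.73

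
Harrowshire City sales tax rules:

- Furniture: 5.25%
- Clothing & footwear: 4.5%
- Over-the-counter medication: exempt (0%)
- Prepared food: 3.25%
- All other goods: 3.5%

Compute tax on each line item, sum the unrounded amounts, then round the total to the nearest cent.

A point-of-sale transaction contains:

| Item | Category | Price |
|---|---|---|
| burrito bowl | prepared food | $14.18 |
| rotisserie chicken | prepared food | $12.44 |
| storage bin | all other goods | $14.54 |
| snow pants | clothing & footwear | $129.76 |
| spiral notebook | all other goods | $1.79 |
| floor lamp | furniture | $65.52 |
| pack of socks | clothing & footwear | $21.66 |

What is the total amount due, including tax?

Burrito bowl $14.18: prepared food → 3.25% → $0.46085
Rotisserie chicken $12.44: prepared food → 3.25% → $0.4043
Storage bin $14.54: all other goods → 3.5% → $0.5089
Snow pants $129.76: clothing & footwear → 4.5% → $5.8392
Spiral notebook $1.79: all other goods → 3.5% → $0.06265
Floor lamp $65.52: furniture → 5.25% → $3.4398
Pack of socks $21.66: clothing & footwear → 4.5% → $0.9747
Subtotal = $259.89; unrounded tax = $11.6904 → $11.69; total due = $271.58

$271.58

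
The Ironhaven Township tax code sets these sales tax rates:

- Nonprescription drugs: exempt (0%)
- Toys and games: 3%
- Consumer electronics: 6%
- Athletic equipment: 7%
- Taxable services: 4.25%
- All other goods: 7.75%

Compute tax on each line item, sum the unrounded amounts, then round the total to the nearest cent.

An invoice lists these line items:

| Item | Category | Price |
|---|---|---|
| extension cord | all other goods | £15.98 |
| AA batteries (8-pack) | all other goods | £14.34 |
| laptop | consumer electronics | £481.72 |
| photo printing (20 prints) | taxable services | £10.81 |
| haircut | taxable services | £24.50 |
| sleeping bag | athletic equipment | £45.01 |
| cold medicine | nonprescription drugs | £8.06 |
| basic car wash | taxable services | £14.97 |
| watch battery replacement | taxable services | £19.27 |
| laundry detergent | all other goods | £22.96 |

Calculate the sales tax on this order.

Extension cord £15.98: all other goods → 7.75% → £1.23845
AA batteries (8-pack) £14.34: all other goods → 7.75% → £1.11135
Laptop £481.72: consumer electronics → 6% → £28.9032
Photo printing (20 prints) £10.81: taxable services → 4.25% → £0.459425
Haircut £24.50: taxable services → 4.25% → £1.04125
Sleeping bag £45.01: athletic equipment → 7% → £3.1507
Cold medicine £8.06: nonprescription drugs → 0% → £0.00
Basic car wash £14.97: taxable services → 4.25% → £0.636225
Watch battery replacement £19.27: taxable services → 4.25% → £0.818975
Laundry detergent £22.96: all other goods → 7.75% → £1.7794
Unrounded tax sum = £39.138975 → £39.14

£39.14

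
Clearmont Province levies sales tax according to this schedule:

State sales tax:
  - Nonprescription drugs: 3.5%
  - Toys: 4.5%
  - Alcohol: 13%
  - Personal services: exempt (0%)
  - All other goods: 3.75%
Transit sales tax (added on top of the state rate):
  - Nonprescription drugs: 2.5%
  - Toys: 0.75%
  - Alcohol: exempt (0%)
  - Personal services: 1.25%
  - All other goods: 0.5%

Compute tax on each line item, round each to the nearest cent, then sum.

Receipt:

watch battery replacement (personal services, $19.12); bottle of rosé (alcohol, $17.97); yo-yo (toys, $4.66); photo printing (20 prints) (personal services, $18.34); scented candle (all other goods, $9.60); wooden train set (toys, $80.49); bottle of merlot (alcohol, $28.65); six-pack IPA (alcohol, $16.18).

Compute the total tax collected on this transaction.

$13.51

Watch battery replacement $19.12: personal services → 0% + 1.25% transit = 1.25% → $0.24
Bottle of rosé $17.97: alcohol → 13% + 0% transit = 13% → $2.34
Yo-yo $4.66: toys → 4.5% + 0.75% transit = 5.25% → $0.24
Photo printing (20 prints) $18.34: personal services → 0% + 1.25% transit = 1.25% → $0.23
Scented candle $9.60: all other goods → 3.75% + 0.5% transit = 4.25% → $0.41
Wooden train set $80.49: toys → 4.5% + 0.75% transit = 5.25% → $4.23
Bottle of merlot $28.65: alcohol → 13% + 0% transit = 13% → $3.72
Six-pack IPA $16.18: alcohol → 13% + 0% transit = 13% → $2.10
Total tax = $0.24 + $2.34 + $0.24 + $0.23 + $0.41 + $4.23 + $3.72 + $2.10 = $13.51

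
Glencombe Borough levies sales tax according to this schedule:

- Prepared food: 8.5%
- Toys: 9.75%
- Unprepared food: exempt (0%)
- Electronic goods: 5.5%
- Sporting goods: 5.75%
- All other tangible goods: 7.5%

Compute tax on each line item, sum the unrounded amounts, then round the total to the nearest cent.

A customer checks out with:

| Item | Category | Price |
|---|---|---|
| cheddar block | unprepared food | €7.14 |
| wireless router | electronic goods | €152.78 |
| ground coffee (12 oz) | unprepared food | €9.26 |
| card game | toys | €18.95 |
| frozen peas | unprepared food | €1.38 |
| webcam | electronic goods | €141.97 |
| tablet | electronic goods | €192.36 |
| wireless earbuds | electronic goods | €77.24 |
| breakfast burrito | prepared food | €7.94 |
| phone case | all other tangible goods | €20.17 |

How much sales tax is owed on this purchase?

Cheddar block €7.14: unprepared food → 0% → €0.00
Wireless router €152.78: electronic goods → 5.5% → €8.4029
Ground coffee (12 oz) €9.26: unprepared food → 0% → €0.00
Card game €18.95: toys → 9.75% → €1.847625
Frozen peas €1.38: unprepared food → 0% → €0.00
Webcam €141.97: electronic goods → 5.5% → €7.80835
Tablet €192.36: electronic goods → 5.5% → €10.5798
Wireless earbuds €77.24: electronic goods → 5.5% → €4.2482
Breakfast burrito €7.94: prepared food → 8.5% → €0.6749
Phone case €20.17: all other tangible goods → 7.5% → €1.51275
Unrounded tax sum = €35.074525 → €35.07

€35.07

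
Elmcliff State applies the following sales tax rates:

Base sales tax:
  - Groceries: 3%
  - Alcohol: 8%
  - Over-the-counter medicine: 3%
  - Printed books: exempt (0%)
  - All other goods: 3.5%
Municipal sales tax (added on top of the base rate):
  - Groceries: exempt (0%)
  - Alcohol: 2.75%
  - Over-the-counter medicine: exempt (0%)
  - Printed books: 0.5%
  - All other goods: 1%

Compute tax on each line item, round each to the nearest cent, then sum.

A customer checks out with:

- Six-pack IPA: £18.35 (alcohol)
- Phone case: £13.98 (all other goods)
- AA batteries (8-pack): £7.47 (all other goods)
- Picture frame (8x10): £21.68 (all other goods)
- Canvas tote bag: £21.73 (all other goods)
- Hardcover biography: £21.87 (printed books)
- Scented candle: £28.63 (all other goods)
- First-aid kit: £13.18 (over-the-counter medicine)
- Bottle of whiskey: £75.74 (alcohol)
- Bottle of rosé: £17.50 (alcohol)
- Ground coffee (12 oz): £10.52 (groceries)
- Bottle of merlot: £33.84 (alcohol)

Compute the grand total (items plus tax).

£305.17

Six-pack IPA £18.35: alcohol → 8% + 2.75% municipal = 10.75% → £1.97
Phone case £13.98: all other goods → 3.5% + 1% municipal = 4.5% → £0.63
AA batteries (8-pack) £7.47: all other goods → 3.5% + 1% municipal = 4.5% → £0.34
Picture frame (8x10) £21.68: all other goods → 3.5% + 1% municipal = 4.5% → £0.98
Canvas tote bag £21.73: all other goods → 3.5% + 1% municipal = 4.5% → £0.98
Hardcover biography £21.87: printed books → 0% + 0.5% municipal = 0.5% → £0.11
Scented candle £28.63: all other goods → 3.5% + 1% municipal = 4.5% → £1.29
First-aid kit £13.18: over-the-counter medicine → 3% + 0% municipal = 3% → £0.40
Bottle of whiskey £75.74: alcohol → 8% + 2.75% municipal = 10.75% → £8.14
Bottle of rosé £17.50: alcohol → 8% + 2.75% municipal = 10.75% → £1.88
Ground coffee (12 oz) £10.52: groceries → 3% + 0% municipal = 3% → £0.32
Bottle of merlot £33.84: alcohol → 8% + 2.75% municipal = 10.75% → £3.64
Subtotal = £284.49; tax = £20.68; total due = £305.17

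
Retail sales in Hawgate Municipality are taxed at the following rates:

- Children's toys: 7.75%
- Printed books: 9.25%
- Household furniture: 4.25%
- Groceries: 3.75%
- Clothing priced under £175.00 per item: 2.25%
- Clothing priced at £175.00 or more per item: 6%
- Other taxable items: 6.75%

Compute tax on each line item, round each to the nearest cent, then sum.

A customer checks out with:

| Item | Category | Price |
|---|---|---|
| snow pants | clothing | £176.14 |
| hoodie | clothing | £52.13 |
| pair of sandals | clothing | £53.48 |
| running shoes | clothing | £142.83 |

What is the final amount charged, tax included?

Snow pants £176.14: clothing, £175.00 or more → 6% → £10.57
Hoodie £52.13: clothing, under £175.00 → 2.25% → £1.17
Pair of sandals £53.48: clothing, under £175.00 → 2.25% → £1.20
Running shoes £142.83: clothing, under £175.00 → 2.25% → £3.21
Subtotal = £424.58; tax = £16.15; total due = £440.73

£440.73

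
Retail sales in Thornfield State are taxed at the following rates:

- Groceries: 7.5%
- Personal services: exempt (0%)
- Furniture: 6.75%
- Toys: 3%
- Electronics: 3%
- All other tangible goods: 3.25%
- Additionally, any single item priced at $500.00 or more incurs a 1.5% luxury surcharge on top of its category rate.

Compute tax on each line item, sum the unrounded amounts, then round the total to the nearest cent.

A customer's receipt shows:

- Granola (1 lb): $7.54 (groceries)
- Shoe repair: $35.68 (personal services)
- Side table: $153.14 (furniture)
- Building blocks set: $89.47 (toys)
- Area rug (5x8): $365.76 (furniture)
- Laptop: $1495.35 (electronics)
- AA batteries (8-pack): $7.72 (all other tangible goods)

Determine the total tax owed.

Granola (1 lb) $7.54: groceries → 7.5% → $0.5655
Shoe repair $35.68: personal services → 0% → $0.00
Side table $153.14: furniture → 6.75% → $10.33695
Building blocks set $89.47: toys → 3% → $2.6841
Area rug (5x8) $365.76: furniture → 6.75% → $24.6888
Laptop $1495.35: electronics → 3% + 1.5% surcharge = 4.5% → $67.29075
AA batteries (8-pack) $7.72: all other tangible goods → 3.25% → $0.2509
Unrounded tax sum = $105.817 → $105.82

$105.82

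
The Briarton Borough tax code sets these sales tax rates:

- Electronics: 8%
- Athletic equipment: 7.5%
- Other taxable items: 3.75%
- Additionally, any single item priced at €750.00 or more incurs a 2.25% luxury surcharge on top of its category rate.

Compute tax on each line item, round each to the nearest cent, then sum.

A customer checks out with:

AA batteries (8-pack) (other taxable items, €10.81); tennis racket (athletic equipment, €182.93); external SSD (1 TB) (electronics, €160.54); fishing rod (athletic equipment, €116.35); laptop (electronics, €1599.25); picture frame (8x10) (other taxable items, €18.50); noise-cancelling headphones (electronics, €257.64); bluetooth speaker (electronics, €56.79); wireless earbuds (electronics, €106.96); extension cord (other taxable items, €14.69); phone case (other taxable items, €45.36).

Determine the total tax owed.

AA batteries (8-pack) €10.81: other taxable items → 3.75% → €0.41
Tennis racket €182.93: athletic equipment → 7.5% → €13.72
External SSD (1 TB) €160.54: electronics → 8% → €12.84
Fishing rod €116.35: athletic equipment → 7.5% → €8.73
Laptop €1599.25: electronics → 8% + 2.25% surcharge = 10.25% → €163.92
Picture frame (8x10) €18.50: other taxable items → 3.75% → €0.69
Noise-cancelling headphones €257.64: electronics → 8% → €20.61
Bluetooth speaker €56.79: electronics → 8% → €4.54
Wireless earbuds €106.96: electronics → 8% → €8.56
Extension cord €14.69: other taxable items → 3.75% → €0.55
Phone case €45.36: other taxable items → 3.75% → €1.70
Total tax = €0.41 + €13.72 + €12.84 + €8.73 + €163.92 + €0.69 + €20.61 + €4.54 + €8.56 + €0.55 + €1.70 = €236.27

€236.27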